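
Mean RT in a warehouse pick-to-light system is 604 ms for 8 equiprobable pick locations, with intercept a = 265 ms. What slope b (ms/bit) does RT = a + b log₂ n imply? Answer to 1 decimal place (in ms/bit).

b = (604 − 265) / log₂(8) = 339 / 3 = 113.000 ms/bit.

113.0 ms/bit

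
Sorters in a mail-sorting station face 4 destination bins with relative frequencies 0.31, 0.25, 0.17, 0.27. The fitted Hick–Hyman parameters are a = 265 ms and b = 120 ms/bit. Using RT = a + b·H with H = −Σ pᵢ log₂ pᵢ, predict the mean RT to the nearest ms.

Entropy contributions −pᵢ log₂ pᵢ: 0.5238, 0.5000, 0.4346, 0.5100; sum H = 1.9684 bits.
RT = a + bH = 265 + 120·1.9684 = 501.21 ms.

501 ms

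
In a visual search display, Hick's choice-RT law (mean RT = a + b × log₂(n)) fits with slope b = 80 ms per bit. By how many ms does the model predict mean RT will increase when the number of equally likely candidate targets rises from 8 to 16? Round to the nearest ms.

80 ms

Only the slope matters, since a is common to both: ΔRT = b·log₂(n₂/n₁).
log₂(16) − log₂(8) = log₂(16/8) = log₂(2) = 1.
ΔRT = 80 × 1.0000 = 80.000 ms.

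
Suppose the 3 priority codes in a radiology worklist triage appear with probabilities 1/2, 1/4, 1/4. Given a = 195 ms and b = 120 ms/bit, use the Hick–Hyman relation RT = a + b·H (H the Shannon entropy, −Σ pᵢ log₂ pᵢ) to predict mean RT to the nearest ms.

375 ms

H = −Σ pᵢ log₂ pᵢ = 0.5·1 + 0.25·2 + 0.25·2 = 1.500 bits.
RT = 195 + 120 × 1.500 = 375.00 ms.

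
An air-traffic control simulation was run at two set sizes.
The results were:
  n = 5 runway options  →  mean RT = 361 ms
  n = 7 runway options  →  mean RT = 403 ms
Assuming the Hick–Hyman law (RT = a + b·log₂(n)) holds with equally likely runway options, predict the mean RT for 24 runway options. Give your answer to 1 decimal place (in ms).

With log₂ n on the abscissa the relation is linear; from the two conditions:
  b = (403 − 361) / (log₂ 7 − log₂ 5) = 42 / (2.8074 − 2.3219) = 86.522 ms/bit
  a = 361 − 86.522 × 2.3219 = 160.103 ms
Then RT(24) = 160.103 + 86.522 × log₂ 24 = 160.103 + 86.522 × 4.5850 ≈ 556.802 ms.

556.8 ms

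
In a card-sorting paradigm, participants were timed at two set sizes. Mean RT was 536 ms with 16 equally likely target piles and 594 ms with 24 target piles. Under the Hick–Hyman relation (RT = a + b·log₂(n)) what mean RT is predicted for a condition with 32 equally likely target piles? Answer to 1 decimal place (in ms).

Solve the two-equation system in a and b:
  b = (594 − 536) / (log₂ 24 − log₂ 16) = 58 / (4.5850 − 4) = 99.152 ms/bit
  a = 536 − 99.152 × 4 = 139.393 ms
Then RT(32) = 139.393 + 99.152 × log₂ 32 = 139.393 + 99.152 × 5 ≈ 635.152 ms.

635.2 ms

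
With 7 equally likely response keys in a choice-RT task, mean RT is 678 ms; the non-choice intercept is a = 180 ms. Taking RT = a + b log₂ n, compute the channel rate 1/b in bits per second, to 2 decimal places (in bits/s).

5.64 bits/s

Choice component = 678 − 180 = 498 ms over log₂(7) = 2.8074 bits.
b = 498 / 2.8074 = 177.391 ms/bit, so 1/b = 5.637 bits/s.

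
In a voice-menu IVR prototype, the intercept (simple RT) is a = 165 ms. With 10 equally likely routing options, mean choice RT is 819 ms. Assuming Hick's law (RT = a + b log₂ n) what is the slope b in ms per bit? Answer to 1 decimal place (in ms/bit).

196.9 ms/bit

10 alternatives carry log₂ 10 = 3.3219 bits; the choice cost is 819 − 165 = 654 ms, so b = 654/3.3219 = 196.874 ms/bit.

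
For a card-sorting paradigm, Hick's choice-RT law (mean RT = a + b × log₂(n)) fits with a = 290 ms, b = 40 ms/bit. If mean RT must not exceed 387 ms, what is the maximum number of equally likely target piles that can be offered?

5

Set 290 + 40·log₂ n ≤ 387 → log₂ n ≤ (387 − 290)/40 = 2.4250.
So n ≤ 2^2.4250 = 5.370; the largest integer n is 5.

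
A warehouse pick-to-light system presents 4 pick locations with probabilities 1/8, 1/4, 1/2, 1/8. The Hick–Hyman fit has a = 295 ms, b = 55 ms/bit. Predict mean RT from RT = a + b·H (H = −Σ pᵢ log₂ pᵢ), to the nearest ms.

391 ms

Each term −pᵢ log₂ pᵢ: 0.125·3 + 0.25·2 + 0.5·1 + 0.125·3; summed, H = 1.750 bits.
Mean RT = a + bH = 295 + 55·1.750 = 391.25 ms.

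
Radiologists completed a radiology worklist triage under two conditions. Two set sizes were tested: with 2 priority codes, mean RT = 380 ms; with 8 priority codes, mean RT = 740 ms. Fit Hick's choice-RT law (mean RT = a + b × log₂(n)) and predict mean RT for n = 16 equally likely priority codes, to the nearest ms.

920 ms

Solve the two-equation system in a and b:
  b = (740 − 380) / (log₂ 8 − log₂ 2) = 360 / (3 − 1) = 180 ms/bit
  a = 380 − 180 × 1 = 200 ms
Then RT(16) = 200 + 180 × log₂ 16 = 200 + 180 × 4 ≈ 920.000 ms.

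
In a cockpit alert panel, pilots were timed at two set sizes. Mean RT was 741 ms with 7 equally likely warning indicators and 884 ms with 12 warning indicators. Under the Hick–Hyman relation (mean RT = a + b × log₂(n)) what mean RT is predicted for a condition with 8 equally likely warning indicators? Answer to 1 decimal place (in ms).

776.4 ms

With log₂ n on the abscissa the relation is linear; from the two conditions:
  b = (884 − 741) / (log₂ 12 − log₂ 7) = 143 / (3.5850 − 2.8074) = 183.897 ms/bit
  a = 741 − 183.897 × 2.8074 = 224.735 ms
Then RT(8) = 224.735 + 183.897 × log₂ 8 = 224.735 + 183.897 × 3 ≈ 776.427 ms.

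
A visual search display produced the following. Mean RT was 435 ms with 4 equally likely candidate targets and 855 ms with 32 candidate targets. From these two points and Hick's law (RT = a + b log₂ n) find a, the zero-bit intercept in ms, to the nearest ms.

The slope on a log₂ axis is (855 − 435) / (5 − 2) = 140 ms/bit.
a = RT₁ − b·log₂ n₁ = 435 − 140 × 2 = 155.000 ms.

155 ms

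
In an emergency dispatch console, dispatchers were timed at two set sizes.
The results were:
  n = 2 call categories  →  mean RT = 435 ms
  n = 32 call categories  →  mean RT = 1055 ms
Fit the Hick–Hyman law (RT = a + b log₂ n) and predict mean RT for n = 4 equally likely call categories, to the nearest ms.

590 ms

With log₂ n on the abscissa the relation is linear; from the two conditions:
  b = (1055 − 435) / (log₂ 32 − log₂ 2) = 620 / (5 − 1) = 155 ms/bit
  a = 435 − 155 × 1 = 280 ms
Then RT(4) = 280 + 155 × log₂ 4 = 280 + 155 × 2 ≈ 590.000 ms.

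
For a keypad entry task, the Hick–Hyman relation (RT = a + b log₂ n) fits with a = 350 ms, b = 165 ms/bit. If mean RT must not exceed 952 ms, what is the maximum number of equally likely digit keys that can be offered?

12

Set 350 + 165·log₂ n ≤ 952 → log₂ n ≤ (952 − 350)/165 = 3.6485.
So n ≤ 2^3.6485 = 12.540; the largest integer n is 12.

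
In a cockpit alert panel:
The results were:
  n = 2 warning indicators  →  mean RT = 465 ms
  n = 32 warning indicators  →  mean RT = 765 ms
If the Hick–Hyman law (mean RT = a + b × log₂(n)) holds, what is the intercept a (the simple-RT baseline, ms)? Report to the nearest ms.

390 ms

Slope: b = (765 − 465) / (log₂ 32 − log₂ 2) = 300/4.0000 = 75 ms/bit.
Intercept: a = 465 − 75·log₂(2) = 390.000 ms.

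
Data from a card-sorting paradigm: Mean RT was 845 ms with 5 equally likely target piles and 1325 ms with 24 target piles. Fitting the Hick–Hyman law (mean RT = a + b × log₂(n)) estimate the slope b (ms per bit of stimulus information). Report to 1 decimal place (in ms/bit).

The slope on a log₂ axis is (1325 − 845) / (4.5850 − 2.3219) = 212.105 ms/bit.

212.1 ms/bit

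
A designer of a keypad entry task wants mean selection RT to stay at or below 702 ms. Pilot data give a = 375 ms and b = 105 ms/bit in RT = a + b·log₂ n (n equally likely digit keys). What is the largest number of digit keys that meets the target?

8

Information budget: (702 − 375)/105 = 3.1143 bits, so n ≤ 2^3.1143 = 8.660 → at most 8.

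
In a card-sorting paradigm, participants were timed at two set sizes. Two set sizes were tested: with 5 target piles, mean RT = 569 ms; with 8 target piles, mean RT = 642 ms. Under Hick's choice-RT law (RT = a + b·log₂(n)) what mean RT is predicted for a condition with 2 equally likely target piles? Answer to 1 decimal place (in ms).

RT is linear in log₂ n, so two points fix the line:
  b = (642 − 569) / (log₂ 8 − log₂ 5) = 73 / (3 − 2.3219) = 107.658 ms/bit
  a = 569 − 107.658 × 2.3219 = 319.025 ms
Then RT(2) = 319.025 + 107.658 × log₂ 2 = 319.025 + 107.658 × 1 ≈ 426.684 ms.

426.7 ms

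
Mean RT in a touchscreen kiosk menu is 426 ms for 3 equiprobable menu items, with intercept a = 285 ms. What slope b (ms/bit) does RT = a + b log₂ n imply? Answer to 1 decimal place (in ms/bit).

89.0 ms/bit

3 alternatives carry log₂ 3 = 1.5850 bits; the choice cost is 426 − 285 = 141 ms, so b = 141/1.5850 = 88.961 ms/bit.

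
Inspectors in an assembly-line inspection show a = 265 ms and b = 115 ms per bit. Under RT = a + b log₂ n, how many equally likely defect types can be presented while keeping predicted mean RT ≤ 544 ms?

115·log₂ n ≤ 544 − 265 = 279, giving log₂ n ≤ 2.4261 and n ≤ 5.374. The largest whole number is 5.

5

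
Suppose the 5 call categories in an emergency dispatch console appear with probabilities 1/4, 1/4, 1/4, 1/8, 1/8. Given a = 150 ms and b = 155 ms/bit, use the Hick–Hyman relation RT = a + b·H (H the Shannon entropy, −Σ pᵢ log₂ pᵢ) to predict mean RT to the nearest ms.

499 ms

Each term −pᵢ log₂ pᵢ: 0.25·2 + 0.25·2 + 0.25·2 + 0.125·3 + 0.125·3; summed, H = 2.250 bits.
Mean RT = a + bH = 150 + 155·2.250 = 498.75 ms.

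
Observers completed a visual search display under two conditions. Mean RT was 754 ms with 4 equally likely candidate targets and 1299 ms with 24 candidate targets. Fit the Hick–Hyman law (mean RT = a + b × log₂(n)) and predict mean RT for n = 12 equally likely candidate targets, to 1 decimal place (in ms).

With log₂ n on the abscissa the relation is linear; from the two conditions:
  b = (1299 − 754) / (log₂ 24 − log₂ 4) = 545 / (4.5850 − 2) = 210.835 ms/bit
  a = 754 − 210.835 × 2 = 332.330 ms
Then RT(12) = 332.330 + 210.835 × log₂ 12 = 332.330 + 210.835 × 3.5850 ≈ 1088.165 ms.

1088.2 ms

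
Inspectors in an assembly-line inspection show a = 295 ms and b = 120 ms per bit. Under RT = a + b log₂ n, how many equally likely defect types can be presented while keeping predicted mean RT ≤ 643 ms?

Set 295 + 120·log₂ n ≤ 643 → log₂ n ≤ (643 − 295)/120 = 2.9000.
So n ≤ 2^2.9000 = 7.464; the largest integer n is 7.

7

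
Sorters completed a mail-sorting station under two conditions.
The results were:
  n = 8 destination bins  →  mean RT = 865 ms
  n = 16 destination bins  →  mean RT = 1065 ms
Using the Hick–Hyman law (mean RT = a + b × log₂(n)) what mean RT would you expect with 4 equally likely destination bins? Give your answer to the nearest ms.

665 ms

RT is linear in log₂ n, so two points fix the line:
  b = (1065 − 865) / (log₂ 16 − log₂ 8) = 200 / (4 − 3) = 200 ms/bit
  a = 865 − 200 × 3 = 265 ms
Then RT(4) = 265 + 200 × log₂ 4 = 265 + 200 × 2 ≈ 665.000 ms.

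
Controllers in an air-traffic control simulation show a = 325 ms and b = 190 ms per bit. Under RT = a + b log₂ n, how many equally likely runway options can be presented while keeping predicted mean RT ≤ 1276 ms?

32

190·log₂ n ≤ 1276 − 325 = 951, giving log₂ n ≤ 5.0053 and n ≤ 32.117. The largest whole number is 32.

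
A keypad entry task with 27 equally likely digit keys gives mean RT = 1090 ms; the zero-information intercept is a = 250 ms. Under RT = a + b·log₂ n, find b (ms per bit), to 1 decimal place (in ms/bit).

log₂(27) = 4.7549 bits.
b = (RT − a)/log₂ n = (1090 − 250) / 4.7549 = 176.660 ms/bit.

176.7 ms/bit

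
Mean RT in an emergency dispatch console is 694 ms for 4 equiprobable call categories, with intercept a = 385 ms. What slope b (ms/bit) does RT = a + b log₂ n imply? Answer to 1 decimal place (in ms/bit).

154.5 ms/bit

log₂(4) = 2 bits.
b = (RT − a)/log₂ n = (694 − 385) / 2 = 154.500 ms/bit.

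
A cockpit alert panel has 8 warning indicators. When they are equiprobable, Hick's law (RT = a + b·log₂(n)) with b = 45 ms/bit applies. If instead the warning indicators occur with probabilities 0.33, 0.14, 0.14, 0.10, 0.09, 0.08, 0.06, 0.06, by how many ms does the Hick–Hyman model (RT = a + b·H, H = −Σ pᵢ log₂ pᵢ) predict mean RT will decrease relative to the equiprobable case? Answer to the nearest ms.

11 ms

Equiprobable entropy H₀ = log₂ 8 = 3.0000 bits.
Skewed entropy H = −Σ pᵢ log₂ pᵢ = 2.7455 bits.
ΔRT = b·(H₀ − H) = 45 × 0.2545 = 11.45 ms.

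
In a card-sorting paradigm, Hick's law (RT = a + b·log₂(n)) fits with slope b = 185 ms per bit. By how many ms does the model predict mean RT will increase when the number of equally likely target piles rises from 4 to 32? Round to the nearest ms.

ΔRT = (a + b log₂ n₂) − (a + b log₂ n₁) = b·(log₂ n₂ − log₂ n₁).
log₂(32) − log₂(4) = log₂(32/4) = log₂(8) = 3.
ΔRT = 185 × 3.0000 = 555.000 ms.

555 ms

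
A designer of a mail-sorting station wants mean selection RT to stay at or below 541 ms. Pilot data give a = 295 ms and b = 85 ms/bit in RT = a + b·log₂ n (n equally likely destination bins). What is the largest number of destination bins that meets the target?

7

Information budget: (541 − 295)/85 = 2.8941 bits, so n ≤ 2^2.8941 = 7.434 → at most 7.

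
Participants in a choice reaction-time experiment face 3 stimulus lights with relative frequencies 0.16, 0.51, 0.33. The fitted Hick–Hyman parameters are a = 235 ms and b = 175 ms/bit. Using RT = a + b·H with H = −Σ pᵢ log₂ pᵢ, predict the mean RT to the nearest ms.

Entropy contributions −pᵢ log₂ pᵢ: 0.4230, 0.4954, 0.5278; sum H = 1.4463 bits.
RT = a + bH = 235 + 175·1.4463 = 488.10 ms.

488 ms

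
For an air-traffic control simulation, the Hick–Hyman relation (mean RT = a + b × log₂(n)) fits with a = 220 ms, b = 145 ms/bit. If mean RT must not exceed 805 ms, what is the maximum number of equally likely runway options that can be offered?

Set 220 + 145·log₂ n ≤ 805 → log₂ n ≤ (805 − 220)/145 = 4.0345.
So n ≤ 2^4.0345 = 16.387; the largest integer n is 16.

16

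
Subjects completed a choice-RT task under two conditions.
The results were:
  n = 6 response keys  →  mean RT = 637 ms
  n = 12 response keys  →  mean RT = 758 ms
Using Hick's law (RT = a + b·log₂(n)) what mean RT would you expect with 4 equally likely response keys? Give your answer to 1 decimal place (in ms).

566.2 ms

RT is linear in log₂ n, so two points fix the line:
  b = (758 − 637) / (log₂ 12 − log₂ 6) = 121 / (3.5850 − 2.5850) = 121.000 ms/bit
  a = 637 − 121.000 × 2.5850 = 324.220 ms
Then RT(4) = 324.220 + 121.000 × log₂ 4 = 324.220 + 121.000 × 2 ≈ 566.220 ms.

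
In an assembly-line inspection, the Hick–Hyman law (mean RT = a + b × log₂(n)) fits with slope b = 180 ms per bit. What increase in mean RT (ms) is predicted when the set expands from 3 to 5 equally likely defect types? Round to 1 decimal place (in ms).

132.7 ms

Only the slope matters, since a is common to both: ΔRT = b·log₂(n₂/n₁).
log₂(5) − log₂(3) = 2.3219 − 1.5850 = 0.7370.
ΔRT = 180 × 0.7370 = 132.654 ms.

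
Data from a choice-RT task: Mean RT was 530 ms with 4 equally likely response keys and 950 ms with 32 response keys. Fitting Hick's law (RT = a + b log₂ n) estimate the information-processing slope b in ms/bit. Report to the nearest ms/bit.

140 ms/bit

The slope on a log₂ axis is (950 − 530) / (5 − 2) = 140 ms/bit.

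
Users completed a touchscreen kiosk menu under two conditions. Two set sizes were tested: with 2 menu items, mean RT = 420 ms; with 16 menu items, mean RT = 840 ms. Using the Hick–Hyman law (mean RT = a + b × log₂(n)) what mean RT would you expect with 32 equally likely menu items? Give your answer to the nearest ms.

Solve the two-equation system in a and b:
  b = (840 − 420) / (log₂ 16 − log₂ 2) = 420 / (4 − 1) = 140 ms/bit
  a = 420 − 140 × 1 = 280 ms
Then RT(32) = 280 + 140 × log₂ 32 = 280 + 140 × 5 ≈ 980.000 ms.

980 ms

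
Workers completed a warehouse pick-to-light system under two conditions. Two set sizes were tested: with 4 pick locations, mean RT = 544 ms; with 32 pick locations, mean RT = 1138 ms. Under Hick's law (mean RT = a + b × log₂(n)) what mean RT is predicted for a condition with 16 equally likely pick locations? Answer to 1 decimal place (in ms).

Solve the two-equation system in a and b:
  b = (1138 − 544) / (log₂ 32 − log₂ 4) = 594 / (5 − 2) = 198.000 ms/bit
  a = 544 − 198.000 × 2 = 148.000 ms
Then RT(16) = 148.000 + 198.000 × log₂ 16 = 148.000 + 198.000 × 4 ≈ 940.000 ms.

940.0 ms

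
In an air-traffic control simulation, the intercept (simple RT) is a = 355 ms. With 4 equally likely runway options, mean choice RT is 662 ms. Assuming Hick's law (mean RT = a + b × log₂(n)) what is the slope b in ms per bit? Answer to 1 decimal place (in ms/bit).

153.5 ms/bit

b = (662 − 355) / log₂(4) = 307 / 2 = 153.500 ms/bit.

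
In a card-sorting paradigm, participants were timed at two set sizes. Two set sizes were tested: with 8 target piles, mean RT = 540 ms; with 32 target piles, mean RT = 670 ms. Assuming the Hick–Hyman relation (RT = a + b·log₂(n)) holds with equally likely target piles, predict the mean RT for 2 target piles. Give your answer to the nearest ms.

Fit slope and intercept:
  b = (670 − 540) / (log₂ 32 − log₂ 8) = 130 / (5 − 3) = 65 ms/bit
  a = 540 − 65 × 3 = 345 ms
Then RT(2) = 345 + 65 × log₂ 2 = 345 + 65 × 1 ≈ 410.000 ms.

410 ms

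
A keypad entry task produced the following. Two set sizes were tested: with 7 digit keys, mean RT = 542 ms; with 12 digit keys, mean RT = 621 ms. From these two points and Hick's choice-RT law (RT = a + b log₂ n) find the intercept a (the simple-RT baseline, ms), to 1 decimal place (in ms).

256.8 ms

The slope on a log₂ axis is (621 − 542) / (3.5850 − 2.8074) = 101.594 ms/bit.
Intercept: a = 542 − 101.594·log₂(7) = 256.791 ms.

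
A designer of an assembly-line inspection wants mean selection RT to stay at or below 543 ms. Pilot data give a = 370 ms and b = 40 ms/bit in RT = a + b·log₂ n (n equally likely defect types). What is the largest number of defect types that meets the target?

Information budget: (543 − 370)/40 = 4.3250 bits, so n ≤ 2^4.3250 = 20.043 → at most 20.

20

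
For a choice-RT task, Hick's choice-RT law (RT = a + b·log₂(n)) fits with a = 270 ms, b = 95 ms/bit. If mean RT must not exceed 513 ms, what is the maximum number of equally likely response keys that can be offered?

Information budget: (513 − 270)/95 = 2.5579 bits, so n ≤ 2^2.5579 = 5.888 → at most 5.

5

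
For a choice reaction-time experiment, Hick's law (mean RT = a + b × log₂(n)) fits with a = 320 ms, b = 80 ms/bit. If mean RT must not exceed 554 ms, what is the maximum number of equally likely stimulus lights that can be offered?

7

Information budget: (554 − 320)/80 = 2.9250 bits, so n ≤ 2^2.9250 = 7.595 → at most 7.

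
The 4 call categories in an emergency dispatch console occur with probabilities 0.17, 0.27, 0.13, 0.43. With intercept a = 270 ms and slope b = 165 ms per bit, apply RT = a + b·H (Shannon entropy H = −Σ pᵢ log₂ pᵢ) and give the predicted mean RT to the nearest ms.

575 ms

Entropy contributions −pᵢ log₂ pᵢ: 0.4346, 0.5100, 0.3826, 0.5236; sum H = 1.8508 bits.
RT = a + bH = 270 + 165·1.8508 = 575.38 ms.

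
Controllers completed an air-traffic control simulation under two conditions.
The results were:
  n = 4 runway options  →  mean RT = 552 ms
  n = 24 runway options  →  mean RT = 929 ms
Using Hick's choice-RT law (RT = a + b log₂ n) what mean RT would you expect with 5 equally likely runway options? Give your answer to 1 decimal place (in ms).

599.0 ms

RT is linear in log₂ n, so two points fix the line:
  b = (929 − 552) / (log₂ 24 − log₂ 4) = 377 / (4.5850 − 2) = 145.844 ms/bit
  a = 552 − 145.844 × 2 = 260.313 ms
Then RT(5) = 260.313 + 145.844 × log₂ 5 = 260.313 + 145.844 × 2.3219 ≈ 598.951 ms.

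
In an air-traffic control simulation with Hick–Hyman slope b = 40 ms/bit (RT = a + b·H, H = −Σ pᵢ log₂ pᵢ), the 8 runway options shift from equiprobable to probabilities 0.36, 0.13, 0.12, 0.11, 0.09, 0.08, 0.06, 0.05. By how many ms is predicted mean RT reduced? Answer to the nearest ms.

12 ms

Equiprobable entropy H₀ = log₂ 8 = 3.0000 bits.
Skewed entropy H = −Σ pᵢ log₂ pᵢ = 2.6944 bits.
ΔRT = b·(H₀ − H) = 40 × 0.3056 = 12.22 ms.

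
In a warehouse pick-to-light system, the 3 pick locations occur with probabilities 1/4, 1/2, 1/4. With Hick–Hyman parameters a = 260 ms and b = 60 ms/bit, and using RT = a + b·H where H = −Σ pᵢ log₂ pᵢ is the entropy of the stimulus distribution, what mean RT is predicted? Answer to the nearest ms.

H = −Σ pᵢ log₂ pᵢ = 0.25·2 + 0.5·1 + 0.25·2 = 1.500 bits.
RT = 260 + 60 × 1.500 = 350.00 ms.

350 ms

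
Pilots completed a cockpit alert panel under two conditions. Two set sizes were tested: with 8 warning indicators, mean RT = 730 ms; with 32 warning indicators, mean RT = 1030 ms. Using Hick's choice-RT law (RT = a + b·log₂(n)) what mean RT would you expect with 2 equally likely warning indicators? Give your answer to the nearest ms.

Solve the two-equation system in a and b:
  b = (1030 − 730) / (log₂ 32 − log₂ 8) = 300 / (5 − 3) = 150 ms/bit
  a = 730 − 150 × 3 = 280 ms
Then RT(2) = 280 + 150 × log₂ 2 = 280 + 150 × 1 ≈ 430.000 ms.

430 ms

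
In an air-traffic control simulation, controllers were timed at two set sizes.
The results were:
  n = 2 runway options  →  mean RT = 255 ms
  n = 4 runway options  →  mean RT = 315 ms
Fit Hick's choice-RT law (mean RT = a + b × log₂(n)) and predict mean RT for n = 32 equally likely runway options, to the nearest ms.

With log₂ n on the abscissa the relation is linear; from the two conditions:
  b = (315 − 255) / (log₂ 4 − log₂ 2) = 60 / (2 − 1) = 60 ms/bit
  a = 255 − 60 × 1 = 195 ms
Then RT(32) = 195 + 60 × log₂ 32 = 195 + 60 × 5 ≈ 495.000 ms.

495 ms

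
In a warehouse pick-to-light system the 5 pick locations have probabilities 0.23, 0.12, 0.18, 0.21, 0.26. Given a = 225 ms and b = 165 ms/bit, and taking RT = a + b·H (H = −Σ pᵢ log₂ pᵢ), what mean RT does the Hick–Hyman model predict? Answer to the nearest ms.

601 ms

H = 0.23·log₂(1/0.23) + 0.12·log₂(1/0.12) + 0.18·log₂(1/0.18) + 0.21·log₂(1/0.21) + 0.26·log₂(1/0.26) = 2.2782 bits.
RT = 225 + 165 × 2.2782 = 600.90 ms.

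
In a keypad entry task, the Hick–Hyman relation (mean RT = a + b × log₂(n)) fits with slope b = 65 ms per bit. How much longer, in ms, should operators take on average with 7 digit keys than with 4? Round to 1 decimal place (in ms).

ΔRT = (a + b log₂ n₂) − (a + b log₂ n₁) = b·(log₂ n₂ − log₂ n₁).
log₂(7) − log₂(4) = 2.8074 − 2 = 0.8074.
ΔRT = 65 × 0.8074 = 52.478 ms.

52.5 ms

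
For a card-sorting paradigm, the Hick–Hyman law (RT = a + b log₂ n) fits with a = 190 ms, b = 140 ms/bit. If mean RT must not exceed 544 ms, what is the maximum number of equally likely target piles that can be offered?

Information budget: (544 − 190)/140 = 2.5286 bits, so n ≤ 2^2.5286 = 5.770 → at most 5.

5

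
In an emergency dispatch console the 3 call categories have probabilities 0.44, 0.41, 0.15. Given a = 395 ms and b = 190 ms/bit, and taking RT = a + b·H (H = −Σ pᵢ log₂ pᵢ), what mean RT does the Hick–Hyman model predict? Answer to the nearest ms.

672 ms

H = 0.44·log₂(1/0.44) + 0.41·log₂(1/0.41) + 0.15·log₂(1/0.15) = 1.4591 bits.
RT = 395 + 190 × 1.4591 = 672.22 ms.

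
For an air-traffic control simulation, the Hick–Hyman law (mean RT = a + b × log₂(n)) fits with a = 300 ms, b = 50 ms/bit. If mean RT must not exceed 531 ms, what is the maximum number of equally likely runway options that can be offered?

24

Set 300 + 50·log₂ n ≤ 531 → log₂ n ≤ (531 − 300)/50 = 4.6200.
So n ≤ 2^4.6200 = 24.590; the largest integer n is 24.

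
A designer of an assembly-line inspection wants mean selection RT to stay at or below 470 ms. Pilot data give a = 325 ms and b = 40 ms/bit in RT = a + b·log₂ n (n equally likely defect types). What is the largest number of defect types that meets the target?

40·log₂ n ≤ 470 − 325 = 145, giving log₂ n ≤ 3.6250 and n ≤ 12.338. The largest whole number is 12.

12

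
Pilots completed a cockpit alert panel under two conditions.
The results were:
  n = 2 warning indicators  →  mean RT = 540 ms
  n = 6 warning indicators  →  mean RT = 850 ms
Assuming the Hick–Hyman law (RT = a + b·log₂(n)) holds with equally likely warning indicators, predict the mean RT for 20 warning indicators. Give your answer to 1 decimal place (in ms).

1189.7 ms

Solve the two-equation system in a and b:
  b = (850 − 540) / (log₂ 6 − log₂ 2) = 310 / (2.5850 − 1) = 195.588 ms/bit
  a = 540 − 195.588 × 1 = 344.412 ms
Then RT(20) = 344.412 + 195.588 × log₂ 20 = 344.412 + 195.588 × 4.3219 ≈ 1189.730 ms.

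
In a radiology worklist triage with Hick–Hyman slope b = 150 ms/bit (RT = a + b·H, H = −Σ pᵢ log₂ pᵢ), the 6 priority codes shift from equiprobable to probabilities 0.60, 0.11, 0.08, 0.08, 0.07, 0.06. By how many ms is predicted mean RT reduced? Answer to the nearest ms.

The RT saving is b·ΔH. Equiprobable H₀ = log₂(6) = 2.5850 bits; with the given probabilities H = 1.8876 bits.
b·(H₀ − H) = 150 × (2.5850 − 1.8876) = 104.61 ms.

105 ms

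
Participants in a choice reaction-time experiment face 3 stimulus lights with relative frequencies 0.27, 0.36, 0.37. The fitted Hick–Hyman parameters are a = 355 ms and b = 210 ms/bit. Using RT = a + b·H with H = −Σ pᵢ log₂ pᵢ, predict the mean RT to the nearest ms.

H = 0.27·log₂(1/0.27) + 0.36·log₂(1/0.36) + 0.37·log₂(1/0.37) = 1.5714 bits.
RT = 355 + 210 × 1.5714 = 684.99 ms.

685 ms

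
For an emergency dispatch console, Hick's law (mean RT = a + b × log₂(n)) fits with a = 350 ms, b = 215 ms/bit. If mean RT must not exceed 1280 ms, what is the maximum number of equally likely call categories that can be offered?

Information budget: (1280 − 350)/215 = 4.3256 bits, so n ≤ 2^4.3256 = 20.051 → at most 20.

20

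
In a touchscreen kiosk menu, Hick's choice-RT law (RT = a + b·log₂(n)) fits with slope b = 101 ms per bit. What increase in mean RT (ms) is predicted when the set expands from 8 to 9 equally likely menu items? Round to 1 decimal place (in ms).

ΔRT = (a + b log₂ n₂) − (a + b log₂ n₁) = b·(log₂ n₂ − log₂ n₁).
log₂(9) − log₂(8) = 3.1699 − 3 = 0.1699.
ΔRT = 101 × 0.1699 = 17.162 ms.

17.2 ms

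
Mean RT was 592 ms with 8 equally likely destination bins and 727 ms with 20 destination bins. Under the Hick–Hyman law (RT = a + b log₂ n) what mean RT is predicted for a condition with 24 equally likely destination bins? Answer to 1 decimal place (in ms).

With log₂ n on the abscissa the relation is linear; from the two conditions:
  b = (727 − 592) / (log₂ 20 − log₂ 8) = 135 / (4.3219 − 3) = 102.124 ms/bit
  a = 592 − 102.124 × 3 = 285.629 ms
Then RT(24) = 285.629 + 102.124 × log₂ 24 = 285.629 + 102.124 × 4.5850 ≈ 753.862 ms.

753.9 ms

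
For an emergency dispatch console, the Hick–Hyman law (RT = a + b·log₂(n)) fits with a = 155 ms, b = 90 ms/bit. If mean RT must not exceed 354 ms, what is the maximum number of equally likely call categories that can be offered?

Information budget: (354 − 155)/90 = 2.2111 bits, so n ≤ 2^2.2111 = 4.630 → at most 4.

4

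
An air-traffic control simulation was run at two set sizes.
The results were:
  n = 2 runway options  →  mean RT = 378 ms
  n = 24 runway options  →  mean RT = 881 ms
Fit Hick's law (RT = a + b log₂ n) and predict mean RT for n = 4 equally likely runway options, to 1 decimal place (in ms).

Fit slope and intercept:
  b = (881 − 378) / (log₂ 24 − log₂ 2) = 503 / (4.5850 − 1) = 140.308 ms/bit
  a = 378 − 140.308 × 1 = 237.692 ms
Then RT(4) = 237.692 + 140.308 × log₂ 4 = 237.692 + 140.308 × 2 ≈ 518.308 ms.

518.3 ms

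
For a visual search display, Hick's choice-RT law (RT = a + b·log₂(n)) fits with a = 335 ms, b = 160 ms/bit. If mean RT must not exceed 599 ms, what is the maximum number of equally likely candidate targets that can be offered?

3

Set 335 + 160·log₂ n ≤ 599 → log₂ n ≤ (599 − 335)/160 = 1.6500.
So n ≤ 2^1.6500 = 3.138; the largest integer n is 3.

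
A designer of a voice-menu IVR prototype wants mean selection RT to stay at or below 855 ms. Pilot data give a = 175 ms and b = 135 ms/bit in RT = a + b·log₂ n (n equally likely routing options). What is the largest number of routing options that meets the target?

32

Information budget: (855 − 175)/135 = 5.0370 bits, so n ≤ 2^5.0370 = 32.832 → at most 32.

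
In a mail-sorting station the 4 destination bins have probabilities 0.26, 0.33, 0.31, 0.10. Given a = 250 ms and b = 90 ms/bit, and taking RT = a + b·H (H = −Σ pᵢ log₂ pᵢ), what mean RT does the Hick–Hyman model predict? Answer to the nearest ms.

420 ms

Entropy contributions −pᵢ log₂ pᵢ: 0.5053, 0.5278, 0.5238, 0.3322; sum H = 1.8891 bits.
RT = a + bH = 250 + 90·1.8891 = 420.02 ms.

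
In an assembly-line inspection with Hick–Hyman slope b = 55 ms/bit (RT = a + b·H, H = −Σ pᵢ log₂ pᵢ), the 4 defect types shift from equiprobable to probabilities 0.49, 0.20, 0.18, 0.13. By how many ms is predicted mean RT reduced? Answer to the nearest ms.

11 ms

The RT saving is b·ΔH. Equiprobable H₀ = log₂(4) = 2.0000 bits; with the given probabilities H = 1.7966 bits.
b·(H₀ − H) = 55 × (2.0000 − 1.7966) = 11.19 ms.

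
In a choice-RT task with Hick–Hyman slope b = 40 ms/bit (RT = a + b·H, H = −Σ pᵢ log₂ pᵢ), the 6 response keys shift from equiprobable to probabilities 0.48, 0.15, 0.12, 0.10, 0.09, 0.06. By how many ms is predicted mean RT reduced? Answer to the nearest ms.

16 ms

The RT saving is b·ΔH. Equiprobable H₀ = log₂(6) = 2.5850 bits; with the given probabilities H = 2.1743 bits.
b·(H₀ − H) = 40 × (2.5850 − 2.1743) = 16.43 ms.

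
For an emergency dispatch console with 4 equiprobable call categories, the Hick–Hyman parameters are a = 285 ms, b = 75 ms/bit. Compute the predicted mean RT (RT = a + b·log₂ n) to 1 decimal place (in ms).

log₂(4) = 2 bits, so RT = 285 + 75 × 2 ≈ 435.000 ms.

435.0 ms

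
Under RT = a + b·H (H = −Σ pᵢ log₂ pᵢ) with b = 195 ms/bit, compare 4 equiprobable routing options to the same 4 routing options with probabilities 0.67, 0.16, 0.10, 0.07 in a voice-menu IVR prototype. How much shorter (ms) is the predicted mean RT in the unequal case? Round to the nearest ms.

115 ms

The RT saving is b·ΔH. Equiprobable H₀ = log₂(4) = 2.0000 bits; with the given probabilities H = 1.4109 bits.
b·(H₀ − H) = 195 × (2.0000 − 1.4109) = 114.88 ms.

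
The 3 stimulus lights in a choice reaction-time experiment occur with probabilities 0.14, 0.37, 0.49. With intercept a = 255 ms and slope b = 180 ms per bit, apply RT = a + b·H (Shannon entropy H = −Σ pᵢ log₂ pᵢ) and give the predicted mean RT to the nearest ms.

H = 0.14·log₂(1/0.14) + 0.37·log₂(1/0.37) + 0.49·log₂(1/0.49) = 1.4321 bits.
RT = 255 + 180 × 1.4321 = 512.78 ms.

513 ms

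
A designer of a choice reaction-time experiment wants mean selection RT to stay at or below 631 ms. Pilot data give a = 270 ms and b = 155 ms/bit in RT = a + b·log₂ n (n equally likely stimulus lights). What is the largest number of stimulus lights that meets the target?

5

155·log₂ n ≤ 631 − 270 = 361, giving log₂ n ≤ 2.3290 and n ≤ 5.025. The largest whole number is 5.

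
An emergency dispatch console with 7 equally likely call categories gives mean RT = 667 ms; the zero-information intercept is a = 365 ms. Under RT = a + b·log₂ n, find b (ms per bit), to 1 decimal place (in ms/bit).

b = (667 − 365) / log₂(7) = 302 / 2.8074 = 107.575 ms/bit.

107.6 ms/bit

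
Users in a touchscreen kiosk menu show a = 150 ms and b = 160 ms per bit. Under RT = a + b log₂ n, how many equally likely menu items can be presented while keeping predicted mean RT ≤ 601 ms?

7

Information budget: (601 − 150)/160 = 2.8188 bits, so n ≤ 2^2.8188 = 7.056 → at most 7.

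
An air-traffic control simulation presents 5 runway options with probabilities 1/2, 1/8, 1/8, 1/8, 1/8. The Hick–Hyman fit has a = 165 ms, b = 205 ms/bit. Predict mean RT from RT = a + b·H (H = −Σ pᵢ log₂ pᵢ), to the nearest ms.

575 ms

Each term −pᵢ log₂ pᵢ: 0.5·1 + 0.125·3 + 0.125·3 + 0.125·3 + 0.125·3; summed, H = 2.000 bits.
Mean RT = a + bH = 165 + 205·2.000 = 575.00 ms.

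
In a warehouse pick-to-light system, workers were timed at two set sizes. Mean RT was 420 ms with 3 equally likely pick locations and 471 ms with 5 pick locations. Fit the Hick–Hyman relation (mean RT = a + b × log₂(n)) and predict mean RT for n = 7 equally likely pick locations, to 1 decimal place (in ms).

504.6 ms

With log₂ n on the abscissa the relation is linear; from the two conditions:
  b = (471 − 420) / (log₂ 5 − log₂ 3) = 51 / (2.3219 − 1.5850) = 69.203 ms/bit
  a = 420 − 69.203 × 1.5850 = 310.316 ms
Then RT(7) = 310.316 + 69.203 × log₂ 7 = 310.316 + 69.203 × 2.8074 ≈ 504.593 ms.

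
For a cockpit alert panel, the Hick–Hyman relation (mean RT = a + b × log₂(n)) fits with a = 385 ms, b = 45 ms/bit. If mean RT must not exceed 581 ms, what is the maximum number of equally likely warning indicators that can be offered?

45·log₂ n ≤ 581 − 385 = 196, giving log₂ n ≤ 4.3556 and n ≤ 20.472. The largest whole number is 20.

20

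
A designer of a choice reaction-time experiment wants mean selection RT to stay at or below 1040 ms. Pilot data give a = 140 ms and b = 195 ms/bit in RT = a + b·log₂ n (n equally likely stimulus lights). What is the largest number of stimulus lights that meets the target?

195·log₂ n ≤ 1040 − 140 = 900, giving log₂ n ≤ 4.6154 and n ≤ 24.511. The largest whole number is 24.

24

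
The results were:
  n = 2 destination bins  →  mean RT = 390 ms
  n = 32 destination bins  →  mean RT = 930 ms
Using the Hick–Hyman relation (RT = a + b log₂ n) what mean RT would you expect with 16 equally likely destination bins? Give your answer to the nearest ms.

795 ms

With log₂ n on the abscissa the relation is linear; from the two conditions:
  b = (930 − 390) / (log₂ 32 − log₂ 2) = 540 / (5 − 1) = 135 ms/bit
  a = 390 − 135 × 1 = 255 ms
Then RT(16) = 255 + 135 × log₂ 16 = 255 + 135 × 4 ≈ 795.000 ms.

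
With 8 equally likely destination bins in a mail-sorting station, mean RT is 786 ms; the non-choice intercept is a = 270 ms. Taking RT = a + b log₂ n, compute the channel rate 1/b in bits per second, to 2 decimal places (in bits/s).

b = (786 − 270)/log₂ 8 = 516/3 = 172.000 ms per bit = 0.17200 s/bit; the reciprocal is 5.814 bits/s.

5.81 bits/s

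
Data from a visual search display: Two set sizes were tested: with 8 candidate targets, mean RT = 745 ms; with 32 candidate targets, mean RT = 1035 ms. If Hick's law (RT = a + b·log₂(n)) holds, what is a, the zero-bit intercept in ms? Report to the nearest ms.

310 ms

Slope: b = (1035 − 745) / (log₂ 32 − log₂ 8) = 290/2.0000 = 145 ms/bit.
Intercept: a = 745 − 145·log₂(8) = 310.000 ms.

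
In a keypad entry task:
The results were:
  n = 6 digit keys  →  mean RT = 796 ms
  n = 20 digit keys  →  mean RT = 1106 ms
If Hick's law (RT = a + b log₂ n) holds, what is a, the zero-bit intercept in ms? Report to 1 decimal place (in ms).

334.7 ms

The slope on a log₂ axis is (1106 − 796) / (4.3219 − 2.5850) = 178.472 ms/bit.
a = RT₁ − b·log₂ n₁ = 796 − 178.472 × 2.5850 = 334.656 ms.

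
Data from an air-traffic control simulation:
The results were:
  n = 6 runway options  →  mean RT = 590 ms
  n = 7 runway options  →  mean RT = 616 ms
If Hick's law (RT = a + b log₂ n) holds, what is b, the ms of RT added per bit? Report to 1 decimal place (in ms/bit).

116.9 ms/bit

Slope: b = (616 − 590) / (log₂ 7 − log₂ 6) = 26/0.2224 = 116.910 ms/bit.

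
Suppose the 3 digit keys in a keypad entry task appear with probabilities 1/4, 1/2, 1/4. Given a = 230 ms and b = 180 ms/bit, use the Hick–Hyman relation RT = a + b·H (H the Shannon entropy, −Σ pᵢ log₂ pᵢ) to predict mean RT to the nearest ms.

Each term −pᵢ log₂ pᵢ: 0.25·2 + 0.5·1 + 0.25·2; summed, H = 1.500 bits.
Mean RT = a + bH = 230 + 180·1.500 = 500.00 ms.

500 ms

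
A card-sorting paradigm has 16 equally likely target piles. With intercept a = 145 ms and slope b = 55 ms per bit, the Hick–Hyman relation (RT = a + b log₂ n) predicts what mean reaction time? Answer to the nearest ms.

365 ms

log₂(16) = 4 bits, so RT = 145 + 55 × 4 ≈ 365.000 ms.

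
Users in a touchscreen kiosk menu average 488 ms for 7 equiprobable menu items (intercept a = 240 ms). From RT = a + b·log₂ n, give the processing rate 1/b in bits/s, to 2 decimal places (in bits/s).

11.32 bits/s

Choice component = 488 − 240 = 248 ms over log₂(7) = 2.8074 bits.
b = 248 / 2.8074 = 88.339 ms/bit, so 1/b = 11.320 bits/s.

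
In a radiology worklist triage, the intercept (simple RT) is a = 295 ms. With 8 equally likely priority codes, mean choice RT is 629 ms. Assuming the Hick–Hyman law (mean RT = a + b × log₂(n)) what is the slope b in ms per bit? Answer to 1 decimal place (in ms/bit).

8 alternatives carry log₂ 8 = 3 bits; the choice cost is 629 − 295 = 334 ms, so b = 334/3 = 111.333 ms/bit.

111.3 ms/bit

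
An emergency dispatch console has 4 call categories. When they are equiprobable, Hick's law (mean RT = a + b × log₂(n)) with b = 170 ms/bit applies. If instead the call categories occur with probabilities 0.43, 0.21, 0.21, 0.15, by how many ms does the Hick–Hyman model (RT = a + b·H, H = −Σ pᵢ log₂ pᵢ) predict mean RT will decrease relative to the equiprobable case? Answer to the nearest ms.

The RT saving is b·ΔH. Equiprobable H₀ = log₂(4) = 2.0000 bits; with the given probabilities H = 1.8798 bits.
b·(H₀ − H) = 170 × (2.0000 − 1.8798) = 20.44 ms.

20 ms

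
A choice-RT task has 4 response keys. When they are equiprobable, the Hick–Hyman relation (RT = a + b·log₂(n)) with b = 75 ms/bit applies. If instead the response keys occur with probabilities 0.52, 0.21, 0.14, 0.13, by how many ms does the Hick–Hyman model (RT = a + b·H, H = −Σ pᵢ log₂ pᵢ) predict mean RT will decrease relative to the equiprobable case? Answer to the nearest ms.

19 ms

Equiprobable entropy H₀ = log₂ 4 = 2.0000 bits.
Skewed entropy H = −Σ pᵢ log₂ pᵢ = 1.7432 bits.
ΔRT = b·(H₀ − H) = 75 × 0.2568 = 19.26 ms.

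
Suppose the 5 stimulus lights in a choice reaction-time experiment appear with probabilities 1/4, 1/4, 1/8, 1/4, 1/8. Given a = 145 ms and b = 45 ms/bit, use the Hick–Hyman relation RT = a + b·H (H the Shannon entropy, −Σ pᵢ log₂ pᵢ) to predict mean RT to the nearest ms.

246 ms

Each term −pᵢ log₂ pᵢ: 0.25·2 + 0.25·2 + 0.125·3 + 0.25·2 + 0.125·3; summed, H = 2.250 bits.
Mean RT = a + bH = 145 + 45·2.250 = 246.25 ms.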